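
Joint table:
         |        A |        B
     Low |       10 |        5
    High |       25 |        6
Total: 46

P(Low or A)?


P(Low∨A) = P(Low) + P(A) - P(Low∧A)
= (15 + 35 - 10)/46 = 40/46 = 20/23

P = 20/23 ≈ 86.96%


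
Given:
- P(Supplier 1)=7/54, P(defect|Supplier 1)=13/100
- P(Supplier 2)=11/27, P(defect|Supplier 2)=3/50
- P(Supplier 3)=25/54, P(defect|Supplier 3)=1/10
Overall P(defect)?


P(B) = Σ P(B|Aᵢ)×P(Aᵢ)
  13/100×7/54 = 91/5400
  3/50×11/27 = 11/450
  1/10×25/54 = 5/108
Sum = 473/5400

P(defect) = 473/5400 ≈ 8.76%


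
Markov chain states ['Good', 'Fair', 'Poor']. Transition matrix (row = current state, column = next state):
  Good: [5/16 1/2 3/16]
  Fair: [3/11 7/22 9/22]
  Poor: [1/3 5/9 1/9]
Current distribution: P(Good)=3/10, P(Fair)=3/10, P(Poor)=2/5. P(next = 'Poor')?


P(next=Poor) = Σᵢ P(now=i)×P(i→Poor)
= 3/10×3/16 + 3/10×9/22 + 2/5×1/9
= 9/160 + 27/220 + 2/45 = 3539/15840

P = 3539/15840 ≈ 0.2234


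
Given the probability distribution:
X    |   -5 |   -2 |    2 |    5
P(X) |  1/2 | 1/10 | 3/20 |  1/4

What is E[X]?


E[X] = Σ x·P(X=x)
= (-5)×(1/2) + (-2)×(1/10) + (2)×(3/20) + (5)×(1/4)
= -23/20

E[X] = -23/20


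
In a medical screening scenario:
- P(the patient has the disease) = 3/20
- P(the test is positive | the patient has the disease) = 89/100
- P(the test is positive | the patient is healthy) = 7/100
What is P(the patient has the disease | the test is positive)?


Using Bayes' theorem:
P(A|B) = P(B|A)·P(A) / P(B)

P(the test is positive) = 89/100 × 3/20 + 7/100 × 17/20
= 267/2000 + 119/2000 = 193/1000

P(the patient has the disease|the test is positive) = (267/2000) / (193/1000) = 267/386

P(the patient has the disease|the test is positive) = 267/386 ≈ 69.17%


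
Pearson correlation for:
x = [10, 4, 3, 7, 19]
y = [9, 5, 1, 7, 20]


n=5, Σx=43, Σy=42, Σxy=542, Σx²=535, Σy²=556
r = (5×542 - 43×42)/√((5×535 - 43²)(5×556 - 42²))
= 904/√(826×1016) = 904/√839216 ≈ 904/916.0873 ≈ 0.9868

r ≈ 0.9868


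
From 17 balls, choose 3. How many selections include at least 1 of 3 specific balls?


Complement: C(17,3) - C(14,3) = 680 - 364 = 316

316


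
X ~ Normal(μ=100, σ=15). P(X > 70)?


z = (70-100)/15 = -2.0
P(X > 70) = 1 - P(Z ≤ -2.0) = 1 - 0.0228 = 0.9772

P(X > 70) ≈ 0.9772


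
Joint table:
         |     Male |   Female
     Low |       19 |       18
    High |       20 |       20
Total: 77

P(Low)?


P(Low) = (19+18)/77 = 37/77

P(Low) = 37/77 ≈ 48.05%


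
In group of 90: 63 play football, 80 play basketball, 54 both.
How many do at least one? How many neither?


|A∪B| = 63+80-54 = 89
Neither = 90-89 = 1

At least one: 89; Neither: 1


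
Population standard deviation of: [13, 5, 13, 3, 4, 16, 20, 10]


Mean = 84/8 = 21/2
  (13-21/2)²=25/4
  (5-21/2)²=121/4
  (13-21/2)²=25/4
  (3-21/2)²=225/4
  (4-21/2)²=169/4
  (16-21/2)²=121/4
  (20-21/2)²=361/4
  (10-21/2)²=1/4
Σ(x-μ)² = 262
σ² = 262/8 = 131/4

σ = √(131/4) ≈ 5.7228


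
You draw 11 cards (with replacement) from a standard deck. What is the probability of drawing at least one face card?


P(not a face card) = 40/52 = 10/13
P(none in 11 draws) = (10/13)^11 = 100000000000/1792160394037
P(≥1 face card) = 1 - 100000000000/1792160394037 = 1692160394037/1792160394037

P = 1692160394037/1792160394037 ≈ 94.42%


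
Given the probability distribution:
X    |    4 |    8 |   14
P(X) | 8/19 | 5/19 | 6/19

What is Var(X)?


E[X] = 156/19
E[X²] = 1624/19
Var(X) = E[X²] - (E[X])² = 1624/19 - 24336/361 = 6520/361

Var(X) = 6520/361 ≈ 18.0609


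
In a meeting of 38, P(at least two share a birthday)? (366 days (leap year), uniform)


P(all different) = Π(366-i)/366 for i=0..37
= 0.136703
P(match) = 1 - 0.136703 = 0.863297

P ≈ 0.8633 ≈ 86.33%


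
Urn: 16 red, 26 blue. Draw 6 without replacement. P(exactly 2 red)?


Hypergeometric: C(16,2)×C(26,4)/C(42,6)
= 120×14950/5245786 = 69000/201761

P(X=2) = 69000/201761 ≈ 34.20%


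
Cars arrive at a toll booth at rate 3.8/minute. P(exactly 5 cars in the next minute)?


Poisson(λ=3.8): P(X=5) = e^(-λ)×λ^k/k!
= e^(-3.8) × 3.8^5 / 5!
≈ 0.02237077186 × 792.35168 / 120 ≈ 0.147713

P(X=5) ≈ 0.147713 ≈ 14.77%


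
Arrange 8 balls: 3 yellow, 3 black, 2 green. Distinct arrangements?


8!/(3!×3!×2!) = 560

560


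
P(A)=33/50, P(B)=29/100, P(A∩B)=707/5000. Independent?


P(A)×P(B) = 957/5000
P(A∩B) = 707/5000
Not equal → NOT independent

No, not independent


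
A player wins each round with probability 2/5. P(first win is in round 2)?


Geometric: P(X=2) = (1-p)^(k-1)×p = (3/5)^1×2/5 = 6/25

P(X=2) = 6/25 ≈ 24.00%


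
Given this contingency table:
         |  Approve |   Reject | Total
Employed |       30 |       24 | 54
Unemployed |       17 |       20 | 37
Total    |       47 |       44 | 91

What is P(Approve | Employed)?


P(Approve | Employed) = 30/(30+24) = 30/54 = 5/9

P(Approve|Employed) = 5/9 ≈ 55.56%


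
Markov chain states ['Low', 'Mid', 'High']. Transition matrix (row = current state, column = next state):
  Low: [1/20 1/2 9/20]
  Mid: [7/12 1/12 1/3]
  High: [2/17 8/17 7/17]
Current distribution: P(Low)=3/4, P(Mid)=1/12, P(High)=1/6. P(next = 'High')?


P(next=High) = Σᵢ P(now=i)×P(i→High)
= 3/4×9/20 + 1/12×1/3 + 1/6×7/17
= 27/80 + 1/36 + 7/102 = 5311/12240

P = 5311/12240 ≈ 0.4339


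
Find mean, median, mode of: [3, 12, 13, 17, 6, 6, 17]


Sorted: [3, 6, 6, 12, 13, 17, 17]
Mean = 74/7
Median = 12
Freq: {3: 1, 12: 1, 13: 1, 17: 2, 6: 2}
Mode: [6, 17]

Mean=74/7, Median=12, Mode=[6, 17]


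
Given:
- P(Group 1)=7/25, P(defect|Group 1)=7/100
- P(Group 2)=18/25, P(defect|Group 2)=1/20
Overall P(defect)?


P(B) = Σ P(B|Aᵢ)×P(Aᵢ)
  7/100×7/25 = 49/2500
  1/20×18/25 = 9/250
Sum = 139/2500

P(defect) = 139/2500 ≈ 5.56%


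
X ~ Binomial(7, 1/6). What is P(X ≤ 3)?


P(X ≤ 3) = Σ P(X=i) for i=0..3
P(X=0) = 78125/279936
P(X=1) = 109375/279936
P(X=2) = 21875/93312
P(X=3) = 21875/279936
Sum = 34375/34992

P(X ≤ 3) = 34375/34992 ≈ 98.24%


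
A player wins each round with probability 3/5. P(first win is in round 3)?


Geometric: P(X=3) = (1-p)^(k-1)×p = (2/5)^2×3/5 = 12/125

P(X=3) = 12/125 ≈ 9.60%


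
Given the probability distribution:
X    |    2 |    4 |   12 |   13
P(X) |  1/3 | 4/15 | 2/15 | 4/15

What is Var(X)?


E[X] = 34/5
E[X²] = 1048/15
Var(X) = E[X²] - (E[X])² = 1048/15 - 1156/25 = 1772/75

Var(X) = 1772/75 ≈ 23.6267


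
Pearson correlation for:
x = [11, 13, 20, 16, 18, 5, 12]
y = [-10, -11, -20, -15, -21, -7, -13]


n=7, Σx=95, Σy=-97, Σxy=-1462, Σx²=1439, Σy²=1505
r = (7×(-1462) - 95×(-97))/√((7×1439 - 95²)(7×1505 - (-97)²))
= -1019/√(1048×1126) = -1019/√1180048 ≈ -1019/1086.3001 ≈ -0.9380

r ≈ -0.9380


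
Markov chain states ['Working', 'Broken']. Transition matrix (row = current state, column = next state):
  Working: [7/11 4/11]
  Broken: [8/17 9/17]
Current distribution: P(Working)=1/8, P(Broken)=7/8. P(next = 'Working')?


P(next=Working) = Σᵢ P(now=i)×P(i→Working)
= 1/8×7/11 + 7/8×8/17
= 7/88 + 7/17 = 735/1496

P = 735/1496 ≈ 0.4913


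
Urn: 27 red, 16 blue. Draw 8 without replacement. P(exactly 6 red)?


Hypergeometric: C(27,6)×C(16,2)/C(43,8)
= 296010×120/145008513 = 303600/1239389

P(X=6) = 303600/1239389 ≈ 24.50%


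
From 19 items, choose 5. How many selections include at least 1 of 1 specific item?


Complement: C(19,5) - C(18,5) = 11628 - 8568 = 3060

3060


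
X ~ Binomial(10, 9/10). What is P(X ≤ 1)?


P(X ≤ 1) = Σ P(X=i) for i=0..1
P(X=0) = 1/10000000000
P(X=1) = 9/1000000000
Sum = 91/10000000000

P(X ≤ 1) = 91/10000000000 ≈ 0.00%


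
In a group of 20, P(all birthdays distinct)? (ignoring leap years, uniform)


P(all different) = Π(365-i)/365 for i=0..19
= (365/365)×(364/365)×...×(346/365)
= 0.588562

P ≈ 0.5886 ≈ 58.86%


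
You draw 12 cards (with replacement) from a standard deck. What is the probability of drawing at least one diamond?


P(not a diamond) = 39/52 = 3/4
P(none in 12 draws) = (3/4)^12 = 531441/16777216
P(≥1 diamond) = 1 - 531441/16777216 = 16245775/16777216

P = 16245775/16777216 ≈ 96.83%


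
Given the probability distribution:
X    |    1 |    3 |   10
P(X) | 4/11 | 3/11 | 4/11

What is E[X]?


E[X] = Σ x·P(X=x)
= (1)×(4/11) + (3)×(3/11) + (10)×(4/11)
= 53/11

E[X] = 53/11


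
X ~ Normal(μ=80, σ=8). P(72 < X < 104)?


z₁=(72-80)/8=-1.0, z₂=(104-80)/8=3.0
P = Φ(3.0) - Φ(-1.0) = 0.998650 - 0.158655 = 0.839995 ≈ 0.8400

P(72 < X < 104) ≈ 0.8400


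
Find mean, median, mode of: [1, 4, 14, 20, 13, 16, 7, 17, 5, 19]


Sorted: [1, 4, 5, 7, 13, 14, 16, 17, 19, 20]
Mean = 116/10 = 58/5
Median = 27/2
Freq: {1: 1, 4: 1, 14: 1, 20: 1, 13: 1, 16: 1, 7: 1, 17: 1, 5: 1, 19: 1}
Mode: No mode

Mean=58/5, Median=27/2, Mode=No mode


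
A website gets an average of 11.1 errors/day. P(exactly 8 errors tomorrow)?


Poisson(λ=11.1): P(X=8) = e^(-λ)×λ^k/k!
= e^(-11.1) × 11.1^8 / 8!
≈ 1.511232382e-05 × 230453776.972 / 40320 ≈ 0.086376

P(X=8) ≈ 0.086376 ≈ 8.64%


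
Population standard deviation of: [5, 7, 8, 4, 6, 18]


Mean = 48/6 = 8
  (5-8)²=9
  (7-8)²=1
  (8-8)²=0
  (4-8)²=16
  (6-8)²=4
  (18-8)²=100
Σ(x-μ)² = 130
σ² = 130/6 = 65/3

σ = √(65/3) ≈ 4.6547


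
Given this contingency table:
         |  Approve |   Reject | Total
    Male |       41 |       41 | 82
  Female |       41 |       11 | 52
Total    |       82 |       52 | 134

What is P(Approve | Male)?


P(Approve | Male) = 41/(41+41) = 41/82 = 1/2

P(Approve|Male) = 1/2 ≈ 50.00%


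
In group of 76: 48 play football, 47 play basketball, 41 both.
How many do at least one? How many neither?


|A∪B| = 48+47-41 = 54
Neither = 76-54 = 22

At least one: 54; Neither: 22


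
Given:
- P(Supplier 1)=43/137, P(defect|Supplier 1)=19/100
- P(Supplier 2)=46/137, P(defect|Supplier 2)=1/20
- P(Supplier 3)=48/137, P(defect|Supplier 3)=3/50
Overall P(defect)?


P(B) = Σ P(B|Aᵢ)×P(Aᵢ)
  19/100×43/137 = 817/13700
  1/20×46/137 = 23/1370
  3/50×48/137 = 72/3425
Sum = 267/2740

P(defect) = 267/2740 ≈ 9.74%


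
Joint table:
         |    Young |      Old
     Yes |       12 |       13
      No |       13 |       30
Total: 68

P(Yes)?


P(Yes) = (12+13)/68 = 25/68

P(Yes) = 25/68 ≈ 36.76%


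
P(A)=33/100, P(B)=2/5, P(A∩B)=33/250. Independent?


P(A)×P(B) = 33/250
P(A∩B) = 33/250
Equal ✓ → Independent

Yes, independent


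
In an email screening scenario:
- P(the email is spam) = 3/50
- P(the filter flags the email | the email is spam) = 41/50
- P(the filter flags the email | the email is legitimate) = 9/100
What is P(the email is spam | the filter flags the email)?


Using Bayes' theorem:
P(A|B) = P(B|A)·P(A) / P(B)

P(the filter flags the email) = 41/50 × 3/50 + 9/100 × 47/50
= 123/2500 + 423/5000 = 669/5000

P(the email is spam|the filter flags the email) = (123/2500) / (669/5000) = 82/223

P(the email is spam|the filter flags the email) = 82/223 ≈ 36.77%


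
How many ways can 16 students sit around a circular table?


Circular arrangements of 16 distinct objects: fix one position to break rotational symmetry.
(n-1)! = 15! = 1307674368000

1307674368000


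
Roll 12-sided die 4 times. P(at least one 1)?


P(no 1)^4 = (11/12)^4 = 14641/20736
P(≥1) = 1 - 14641/20736 = 6095/20736

P = 6095/20736 ≈ 29.39%


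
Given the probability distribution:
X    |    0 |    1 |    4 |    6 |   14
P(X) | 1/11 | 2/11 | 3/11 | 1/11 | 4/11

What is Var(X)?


E[X] = 76/11
E[X²] = 870/11
Var(X) = E[X²] - (E[X])² = 870/11 - 5776/121 = 3794/121

Var(X) = 3794/121 ≈ 31.3554


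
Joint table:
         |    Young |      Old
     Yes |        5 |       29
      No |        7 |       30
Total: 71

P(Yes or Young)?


P(Yes∨Young) = P(Yes) + P(Young) - P(Yes∧Young)
= (34 + 12 - 5)/71 = 41/71

P = 41/71 ≈ 57.75%


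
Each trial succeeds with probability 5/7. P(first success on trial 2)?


Geometric: P(X=2) = (1-p)^(k-1)×p = (2/7)^1×5/7 = 10/49

P(X=2) = 10/49 ≈ 20.41%


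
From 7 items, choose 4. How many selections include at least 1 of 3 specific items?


Complement: C(7,4) - C(4,4) = 35 - 1 = 34

34


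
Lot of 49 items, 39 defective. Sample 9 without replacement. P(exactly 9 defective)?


Hypergeometric: C(39,9)×C(10,0)/C(49,9)
= 211915132×1/2054455634 = 9632506/93384347

P(X=9) = 9632506/93384347 ≈ 10.31%


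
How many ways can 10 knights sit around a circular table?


Circular arrangements of 10 distinct objects: fix one position to break rotational symmetry.
(n-1)! = 9! = 362880

362880


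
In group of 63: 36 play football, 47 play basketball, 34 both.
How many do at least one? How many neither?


|A∪B| = 36+47-34 = 49
Neither = 63-49 = 14

At least one: 49; Neither: 14


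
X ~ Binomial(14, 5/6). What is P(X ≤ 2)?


P(X ≤ 2) = Σ P(X=i) for i=0..2
P(X=0) = 1/78364164096
P(X=1) = 35/39182082048
P(X=2) = 2275/78364164096
Sum = 391/13060694016

P(X ≤ 2) = 391/13060694016 ≈ 0.00%


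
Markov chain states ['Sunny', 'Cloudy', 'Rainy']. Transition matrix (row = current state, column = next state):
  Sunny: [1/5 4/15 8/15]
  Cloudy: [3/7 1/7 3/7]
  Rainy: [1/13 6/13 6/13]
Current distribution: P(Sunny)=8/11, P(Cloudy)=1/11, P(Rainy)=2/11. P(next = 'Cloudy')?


P(next=Cloudy) = Σᵢ P(now=i)×P(i→Cloudy)
= 8/11×4/15 + 1/11×1/7 + 2/11×6/13
= 32/165 + 1/77 + 12/143 = 397/1365

P = 397/1365 ≈ 0.2908


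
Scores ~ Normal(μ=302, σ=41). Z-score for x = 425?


z = (x - μ)/σ = (425 - 302)/41 = 3.0

z = 3.0


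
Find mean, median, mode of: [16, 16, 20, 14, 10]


Sorted: [10, 14, 16, 16, 20]
Mean = 76/5
Median = 16
Freq: {16: 2, 20: 1, 14: 1, 10: 1}
Mode: [16]

Mean=76/5, Median=16, Mode=16


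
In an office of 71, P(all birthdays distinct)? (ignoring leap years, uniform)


P(all different) = Π(365-i)/365 for i=0..70
= (365/365)×(364/365)×...×(295/365)
= 0.000679

P ≈ 0.0007 ≈ 0.07%


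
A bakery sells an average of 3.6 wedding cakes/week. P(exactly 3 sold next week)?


Poisson(λ=3.6): P(X=3) = e^(-λ)×λ^k/k!
= e^(-3.6) × 3.6^3 / 3!
≈ 0.02732372245 × 46.656 / 6 ≈ 0.212469

P(X=3) ≈ 0.212469 ≈ 21.25%


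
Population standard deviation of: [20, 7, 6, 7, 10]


Mean = 50/5 = 10
  (20-10)²=100
  (7-10)²=9
  (6-10)²=16
  (7-10)²=9
  (10-10)²=0
Σ(x-μ)² = 134
σ² = 134/5

σ = √(134/5) ≈ 5.1769


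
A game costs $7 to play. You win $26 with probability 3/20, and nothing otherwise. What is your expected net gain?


E[gain] = (26-7)×3/20 + (-7)×17/20
= 57/20 - 119/20 = -31/10

Expected net gain = $-31/10 ≈ $-3.10


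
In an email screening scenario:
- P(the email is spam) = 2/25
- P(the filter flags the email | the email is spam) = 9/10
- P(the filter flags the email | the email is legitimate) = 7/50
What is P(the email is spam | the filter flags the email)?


Using Bayes' theorem:
P(A|B) = P(B|A)·P(A) / P(B)

P(the filter flags the email) = 9/10 × 2/25 + 7/50 × 23/25
= 9/125 + 161/1250 = 251/1250

P(the email is spam|the filter flags the email) = (9/125) / (251/1250) = 90/251

P(the email is spam|the filter flags the email) = 90/251 ≈ 35.86%


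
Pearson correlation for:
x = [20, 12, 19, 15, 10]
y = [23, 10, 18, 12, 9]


n=5, Σx=76, Σy=72, Σxy=1192, Σx²=1230, Σy²=1178
r = (5×1192 - 76×72)/√((5×1230 - 76²)(5×1178 - 72²))
= 488/√(374×706) = 488/√264044 ≈ 488/513.8521 ≈ 0.9497

r ≈ 0.9497


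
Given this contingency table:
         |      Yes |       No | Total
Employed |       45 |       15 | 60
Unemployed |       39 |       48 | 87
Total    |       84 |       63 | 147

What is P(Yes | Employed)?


P(Yes | Employed) = 45/(45+15) = 45/60 = 3/4

P(Yes|Employed) = 3/4 ≈ 75.00%


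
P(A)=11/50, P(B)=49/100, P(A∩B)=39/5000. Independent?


P(A)×P(B) = 539/5000
P(A∩B) = 39/5000
Not equal → NOT independent

No, not independent


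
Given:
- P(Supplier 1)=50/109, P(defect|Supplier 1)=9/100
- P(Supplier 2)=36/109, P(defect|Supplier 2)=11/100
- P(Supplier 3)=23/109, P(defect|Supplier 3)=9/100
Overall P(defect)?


P(B) = Σ P(B|Aᵢ)×P(Aᵢ)
  9/100×50/109 = 9/218
  11/100×36/109 = 99/2725
  9/100×23/109 = 207/10900
Sum = 1053/10900

P(defect) = 1053/10900 ≈ 9.66%


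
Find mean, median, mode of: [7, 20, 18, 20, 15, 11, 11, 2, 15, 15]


Sorted: [2, 7, 11, 11, 15, 15, 15, 18, 20, 20]
Mean = 134/10 = 67/5
Median = 15
Freq: {7: 1, 20: 2, 18: 1, 15: 3, 11: 2, 2: 1}
Mode: [15]

Mean=67/5, Median=15, Mode=15


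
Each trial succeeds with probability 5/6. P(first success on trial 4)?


Geometric: P(X=4) = (1-p)^(k-1)×p = (1/6)^3×5/6 = 5/1296

P(X=4) = 5/1296 ≈ 0.39%


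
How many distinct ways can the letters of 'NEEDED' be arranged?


Letters: 6, freq: {'N': 1, 'E': 3, 'D': 2}
6!/(1!×3!×2!) = 720/12 = 60

60


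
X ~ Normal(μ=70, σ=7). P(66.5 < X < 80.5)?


z₁=(66.5-70)/7=-0.5, z₂=(80.5-70)/7=1.5
P = Φ(1.5) - Φ(-0.5) = 0.933193 - 0.308538 = 0.624655 ≈ 0.6247

P(66.5 < X < 80.5) ≈ 0.6247


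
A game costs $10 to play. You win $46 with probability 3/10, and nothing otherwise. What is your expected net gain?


E[gain] = (46-10)×3/10 + (-10)×7/10
= 54/5 - 7 = 19/5

Expected net gain = $19/5 ≈ $3.80


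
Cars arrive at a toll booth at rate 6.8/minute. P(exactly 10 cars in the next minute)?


Poisson(λ=6.8): P(X=10) = e^(-λ)×λ^k/k!
= e^(-6.8) × 6.8^10 / 10!
≈ 0.001113775148 × 211392282.016 / 3628800 ≈ 0.064882

P(X=10) ≈ 0.064882 ≈ 6.49%


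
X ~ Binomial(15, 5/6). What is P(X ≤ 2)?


P(X ≤ 2) = Σ P(X=i) for i=0..2
P(X=0) = 1/470184984576
P(X=1) = 25/156728328192
P(X=2) = 875/156728328192
Sum = 2701/470184984576

P(X ≤ 2) = 2701/470184984576 ≈ 0.00%


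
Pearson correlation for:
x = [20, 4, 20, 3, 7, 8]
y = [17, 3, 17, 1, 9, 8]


n=6, Σx=62, Σy=55, Σxy=822, Σx²=938, Σy²=733
r = (6×822 - 62×55)/√((6×938 - 62²)(6×733 - 55²))
= 1522/√(1784×1373) = 1522/√2449432 ≈ 1522/1565.0661 ≈ 0.9725

r ≈ 0.9725


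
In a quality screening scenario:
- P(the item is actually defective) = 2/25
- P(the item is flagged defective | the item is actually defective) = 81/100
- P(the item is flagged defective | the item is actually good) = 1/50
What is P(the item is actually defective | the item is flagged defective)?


Using Bayes' theorem:
P(A|B) = P(B|A)·P(A) / P(B)

P(the item is flagged defective) = 81/100 × 2/25 + 1/50 × 23/25
= 81/1250 + 23/1250 = 52/625

P(the item is actually defective|the item is flagged defective) = (81/1250) / (52/625) = 81/104

P(the item is actually defective|the item is flagged defective) = 81/104 ≈ 77.88%


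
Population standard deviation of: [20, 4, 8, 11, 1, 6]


Mean = 50/6 = 25/3
  (20-25/3)²=1225/9
  (4-25/3)²=169/9
  (8-25/3)²=1/9
  (11-25/3)²=64/9
  (1-25/3)²=484/9
  (6-25/3)²=49/9
Σ(x-μ)² = 664/3
σ² = (664/3)/6 = 332/9

σ = √(332/9) ≈ 6.0736


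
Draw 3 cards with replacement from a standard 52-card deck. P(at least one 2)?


P(not a 2) = 48/52 = 12/13
P(none in 3 draws) = (12/13)^3 = 1728/2197
P(≥1 2) = 1 - 1728/2197 = 469/2197

P = 469/2197 ≈ 21.35%


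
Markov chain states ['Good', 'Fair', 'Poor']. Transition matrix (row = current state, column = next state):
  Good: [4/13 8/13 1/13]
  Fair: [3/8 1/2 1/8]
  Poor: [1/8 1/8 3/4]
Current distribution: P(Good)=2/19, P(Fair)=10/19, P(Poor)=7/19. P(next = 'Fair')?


P(next=Fair) = Σᵢ P(now=i)×P(i→Fair)
= 2/19×8/13 + 10/19×1/2 + 7/19×1/8
= 16/247 + 5/19 + 7/152 = 739/1976

P = 739/1976 ≈ 0.3740


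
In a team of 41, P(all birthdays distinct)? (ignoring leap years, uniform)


P(all different) = Π(365-i)/365 for i=0..40
= (365/365)×(364/365)×...×(325/365)
= 0.096848

P ≈ 0.0968 ≈ 9.68%


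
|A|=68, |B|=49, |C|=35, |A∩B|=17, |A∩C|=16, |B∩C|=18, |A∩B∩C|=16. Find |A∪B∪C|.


|A∪B∪C| = 68+49+35-17-16-18+16 = 117

|A∪B∪C| = 117


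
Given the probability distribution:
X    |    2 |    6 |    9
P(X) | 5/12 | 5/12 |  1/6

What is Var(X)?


E[X] = 29/6
E[X²] = 181/6
Var(X) = E[X²] - (E[X])² = 181/6 - 841/36 = 245/36

Var(X) = 245/36 ≈ 6.8056


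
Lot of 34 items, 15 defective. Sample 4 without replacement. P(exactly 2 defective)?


Hypergeometric: C(15,2)×C(19,2)/C(34,4)
= 105×171/46376 = 17955/46376

P(X=2) = 17955/46376 ≈ 38.72%


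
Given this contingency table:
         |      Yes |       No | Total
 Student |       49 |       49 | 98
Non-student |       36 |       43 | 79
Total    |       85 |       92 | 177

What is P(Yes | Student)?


P(Yes | Student) = 49/(49+49) = 49/98 = 1/2

P(Yes|Student) = 1/2 ≈ 50.00%


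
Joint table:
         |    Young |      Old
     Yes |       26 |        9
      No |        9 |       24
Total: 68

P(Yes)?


P(Yes) = (26+9)/68 = 35/68

P(Yes) = 35/68 ≈ 51.47%


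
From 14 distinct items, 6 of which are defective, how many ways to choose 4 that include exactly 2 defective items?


Choose 2 of the 6 defective items and 2 of the other 8 items:
C(6,2)×C(8,2) = 15×28 = 420

420


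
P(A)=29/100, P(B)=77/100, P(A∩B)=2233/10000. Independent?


P(A)×P(B) = 2233/10000
P(A∩B) = 2233/10000
Equal ✓ → Independent

Yes, independent


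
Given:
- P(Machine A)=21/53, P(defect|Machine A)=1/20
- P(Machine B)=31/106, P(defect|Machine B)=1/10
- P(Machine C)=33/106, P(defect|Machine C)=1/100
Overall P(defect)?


P(B) = Σ P(B|Aᵢ)×P(Aᵢ)
  1/20×21/53 = 21/1060
  1/10×31/106 = 31/1060
  1/100×33/106 = 33/10600
Sum = 553/10600

P(defect) = 553/10600 ≈ 5.22%


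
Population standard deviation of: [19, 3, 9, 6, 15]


Mean = 52/5
  (19-52/5)²=1849/25
  (3-52/5)²=1369/25
  (9-52/5)²=49/25
  (6-52/5)²=484/25
  (15-52/5)²=529/25
Σ(x-μ)² = 856/5
σ² = (856/5)/5 = 856/25

σ = √(856/25) ≈ 5.8515


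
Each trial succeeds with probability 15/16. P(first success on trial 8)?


Geometric: P(X=8) = (1-p)^(k-1)×p = (1/16)^7×15/16 = 15/4294967296

P(X=8) = 15/4294967296 ≈ 0.00%


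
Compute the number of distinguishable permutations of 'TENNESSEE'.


Letters: 9, freq: {'T': 1, 'E': 4, 'N': 2, 'S': 2}
9!/(1!×4!×2!×2!) = 362880/96 = 3780

3780


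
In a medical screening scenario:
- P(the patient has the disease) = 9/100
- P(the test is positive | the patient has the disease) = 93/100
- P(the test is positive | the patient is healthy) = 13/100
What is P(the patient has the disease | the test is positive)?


Using Bayes' theorem:
P(A|B) = P(B|A)·P(A) / P(B)

P(the test is positive) = 93/100 × 9/100 + 13/100 × 91/100
= 837/10000 + 1183/10000 = 101/500

P(the patient has the disease|the test is positive) = (837/10000) / (101/500) = 837/2020

P(the patient has the disease|the test is positive) = 837/2020 ≈ 41.44%


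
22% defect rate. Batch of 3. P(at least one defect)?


P(all good) = (39/50)^3 = 59319/125000
P(≥1 defect) = 65681/125000

P = 65681/125000 ≈ 52.54%


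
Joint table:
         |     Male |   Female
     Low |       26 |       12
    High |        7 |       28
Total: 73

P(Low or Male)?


P(Low∨Male) = P(Low) + P(Male) - P(Low∧Male)
= (38 + 33 - 26)/73 = 45/73

P = 45/73 ≈ 61.64%


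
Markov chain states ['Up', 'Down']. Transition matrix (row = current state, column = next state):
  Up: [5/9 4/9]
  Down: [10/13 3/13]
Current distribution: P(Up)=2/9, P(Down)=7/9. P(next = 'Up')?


P(next=Up) = Σᵢ P(now=i)×P(i→Up)
= 2/9×5/9 + 7/9×10/13
= 10/81 + 70/117 = 760/1053

P = 760/1053 ≈ 0.7217


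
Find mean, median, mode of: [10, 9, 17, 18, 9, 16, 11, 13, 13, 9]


Sorted: [9, 9, 9, 10, 11, 13, 13, 16, 17, 18]
Mean = 125/10 = 25/2
Median = 12
Freq: {10: 1, 9: 3, 17: 1, 18: 1, 16: 1, 11: 1, 13: 2}
Mode: [9]

Mean=25/2, Median=12, Mode=9


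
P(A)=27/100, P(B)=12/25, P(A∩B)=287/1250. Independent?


P(A)×P(B) = 81/625
P(A∩B) = 287/1250
Not equal → NOT independent

No, not independent


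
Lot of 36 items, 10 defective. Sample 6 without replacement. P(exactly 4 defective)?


Hypergeometric: C(10,4)×C(26,2)/C(36,6)
= 210×325/1947792 = 1625/46376

P(X=4) = 1625/46376 ≈ 3.50%


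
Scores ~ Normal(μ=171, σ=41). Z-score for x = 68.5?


z = (x - μ)/σ = (68.5 - 171)/41 = -2.5

z = -2.5


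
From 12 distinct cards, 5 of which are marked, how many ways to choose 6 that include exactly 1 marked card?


Choose 1 of the 5 marked cards and 5 of the other 7 cards:
C(5,1)×C(7,5) = 5×21 = 105

105


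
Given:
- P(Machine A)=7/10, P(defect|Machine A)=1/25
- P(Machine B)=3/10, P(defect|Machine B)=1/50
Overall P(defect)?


P(B) = Σ P(B|Aᵢ)×P(Aᵢ)
  1/25×7/10 = 7/250
  1/50×3/10 = 3/500
Sum = 17/500

P(defect) = 17/500 ≈ 3.40%


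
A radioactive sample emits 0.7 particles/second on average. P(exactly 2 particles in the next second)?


Poisson(λ=0.7): P(X=2) = e^(-λ)×λ^k/k!
= e^(-0.7) × 0.7^2 / 2!
≈ 0.4965853038 × 0.49 / 2 ≈ 0.121663

P(X=2) ≈ 0.121663 ≈ 12.17%


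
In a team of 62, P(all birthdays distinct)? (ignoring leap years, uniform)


P(all different) = Π(365-i)/365 for i=0..61
= (365/365)×(364/365)×...×(304/365)
= 0.004090

P ≈ 0.0041 ≈ 0.41%


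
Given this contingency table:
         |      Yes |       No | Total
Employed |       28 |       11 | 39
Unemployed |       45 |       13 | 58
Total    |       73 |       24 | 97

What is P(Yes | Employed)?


P(Yes | Employed) = 28/(28+11) = 28/39

P(Yes|Employed) = 28/39 ≈ 71.79%


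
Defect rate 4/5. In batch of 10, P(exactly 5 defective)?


Binomial: P(X=5) = C(10,5)×p^5×(1-p)^5
= 252 × 1024/3125 × 1/3125 = 258048/9765625

P(X=5) = 258048/9765625 ≈ 2.64%


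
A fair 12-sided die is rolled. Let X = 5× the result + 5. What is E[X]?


E[die] = (1+12)/2 = 13/2
E[X] = 5×13/2 + 5 = 75/2

E[X] = 75/2


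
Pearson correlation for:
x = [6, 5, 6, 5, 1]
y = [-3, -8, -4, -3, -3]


n=5, Σx=23, Σy=-21, Σxy=-100, Σx²=123, Σy²=107
r = (5×(-100) - 23×(-21))/√((5×123 - 23²)(5×107 - (-21)²))
= -17/√(86×94) = -17/√8084 ≈ -17/89.9111 ≈ -0.1891

r ≈ -0.1891


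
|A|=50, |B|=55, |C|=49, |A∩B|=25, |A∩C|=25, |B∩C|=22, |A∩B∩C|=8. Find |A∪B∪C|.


|A∪B∪C| = 50+55+49-25-25-22+8 = 90

|A∪B∪C| = 90


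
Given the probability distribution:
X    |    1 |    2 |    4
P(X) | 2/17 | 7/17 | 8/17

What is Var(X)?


E[X] = 48/17
E[X²] = 158/17
Var(X) = E[X²] - (E[X])² = 158/17 - 2304/289 = 382/289

Var(X) = 382/289 ≈ 1.3218


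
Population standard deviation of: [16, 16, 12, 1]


Mean = 45/4
  (16-45/4)²=361/16
  (16-45/4)²=361/16
  (12-45/4)²=9/16
  (1-45/4)²=1681/16
Σ(x-μ)² = 603/4
σ² = (603/4)/4 = 603/16

σ = √(603/16) ≈ 6.1390


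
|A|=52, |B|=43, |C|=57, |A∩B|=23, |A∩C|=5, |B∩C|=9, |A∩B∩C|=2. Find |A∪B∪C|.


|A∪B∪C| = 52+43+57-23-5-9+2 = 117

|A∪B∪C| = 117


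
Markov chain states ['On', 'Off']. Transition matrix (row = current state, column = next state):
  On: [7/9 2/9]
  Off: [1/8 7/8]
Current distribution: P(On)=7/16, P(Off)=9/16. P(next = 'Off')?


P(next=Off) = Σᵢ P(now=i)×P(i→Off)
= 7/16×2/9 + 9/16×7/8
= 7/72 + 63/128 = 679/1152

P = 679/1152 ≈ 0.5894


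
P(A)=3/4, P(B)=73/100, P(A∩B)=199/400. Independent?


P(A)×P(B) = 219/400
P(A∩B) = 199/400
Not equal → NOT independent

No, not independent


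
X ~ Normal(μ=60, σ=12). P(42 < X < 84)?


z₁=(42-60)/12=-1.5, z₂=(84-60)/12=2.0
P = Φ(2.0) - Φ(-1.5) = 0.977250 - 0.066807 = 0.910443 ≈ 0.9104

P(42 < X < 84) ≈ 0.9104


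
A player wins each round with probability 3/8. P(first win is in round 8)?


Geometric: P(X=8) = (1-p)^(k-1)×p = (5/8)^7×3/8 = 234375/16777216

P(X=8) = 234375/16777216 ≈ 1.40%


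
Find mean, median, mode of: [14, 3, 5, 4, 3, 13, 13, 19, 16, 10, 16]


Sorted: [3, 3, 4, 5, 10, 13, 13, 14, 16, 16, 19]
Mean = 116/11
Median = 13
Freq: {14: 1, 3: 2, 5: 1, 4: 1, 13: 2, 19: 1, 16: 2, 10: 1}
Mode: [3, 13, 16]

Mean=116/11, Median=13, Mode=[3, 13, 16]


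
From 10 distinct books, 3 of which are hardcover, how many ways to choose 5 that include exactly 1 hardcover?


Choose 1 of the 3 hardcovers and 4 of the other 7 books:
C(3,1)×C(7,4) = 3×35 = 105

105


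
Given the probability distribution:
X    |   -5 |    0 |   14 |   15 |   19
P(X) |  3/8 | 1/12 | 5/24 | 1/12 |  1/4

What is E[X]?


E[X] = Σ x·P(X=x)
= (-5)×(3/8) + (0)×(1/12) + (14)×(5/24) + (15)×(1/12) + (19)×(1/4)
= 169/24

E[X] = 169/24


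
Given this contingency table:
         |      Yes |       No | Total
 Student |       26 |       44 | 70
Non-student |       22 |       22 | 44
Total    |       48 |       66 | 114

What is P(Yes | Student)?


P(Yes | Student) = 26/(26+44) = 26/70 = 13/35

P(Yes|Student) = 13/35 ≈ 37.14%


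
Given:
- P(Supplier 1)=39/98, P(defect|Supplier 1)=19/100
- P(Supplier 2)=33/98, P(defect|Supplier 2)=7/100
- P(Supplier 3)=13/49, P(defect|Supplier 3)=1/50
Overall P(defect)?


P(B) = Σ P(B|Aᵢ)×P(Aᵢ)
  19/100×39/98 = 741/9800
  7/100×33/98 = 33/1400
  1/50×13/49 = 13/2450
Sum = 128/1225

P(defect) = 128/1225 ≈ 10.45%


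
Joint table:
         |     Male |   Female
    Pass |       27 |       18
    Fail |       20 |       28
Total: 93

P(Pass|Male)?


P(Pass|Male) = 27/(27+20) = 27/47

P = 27/47 ≈ 57.45%


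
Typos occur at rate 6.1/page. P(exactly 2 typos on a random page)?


Poisson(λ=6.1): P(X=2) = e^(-λ)×λ^k/k!
= e^(-6.1) × 6.1^2 / 2!
≈ 0.002242867719 × 37.21 / 2 ≈ 0.041729

P(X=2) ≈ 0.041729 ≈ 4.17%


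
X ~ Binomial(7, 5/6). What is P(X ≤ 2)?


P(X ≤ 2) = Σ P(X=i) for i=0..2
P(X=0) = 1/279936
P(X=1) = 35/279936
P(X=2) = 175/93312
Sum = 187/93312

P(X ≤ 2) = 187/93312 ≈ 0.20%


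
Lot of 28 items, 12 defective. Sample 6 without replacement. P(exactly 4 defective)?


Hypergeometric: C(12,4)×C(16,2)/C(28,6)
= 495×120/376740 = 330/2093

P(X=4) = 330/2093 ≈ 15.77%


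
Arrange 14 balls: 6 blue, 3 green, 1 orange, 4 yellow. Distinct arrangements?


14!/(6!×3!×1!×4!) = 840840

840840


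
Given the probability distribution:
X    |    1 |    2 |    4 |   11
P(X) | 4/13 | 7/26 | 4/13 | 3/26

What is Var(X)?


E[X] = 87/26
E[X²] = 527/26
Var(X) = E[X²] - (E[X])² = 527/26 - 7569/676 = 6133/676

Var(X) = 6133/676 ≈ 9.0725


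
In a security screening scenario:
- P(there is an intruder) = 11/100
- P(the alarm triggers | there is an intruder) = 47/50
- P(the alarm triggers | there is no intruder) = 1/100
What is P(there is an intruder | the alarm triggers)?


Using Bayes' theorem:
P(A|B) = P(B|A)·P(A) / P(B)

P(the alarm triggers) = 47/50 × 11/100 + 1/100 × 89/100
= 517/5000 + 89/10000 = 1123/10000

P(there is an intruder|the alarm triggers) = (517/5000) / (1123/10000) = 1034/1123

P(there is an intruder|the alarm triggers) = 1034/1123 ≈ 92.07%


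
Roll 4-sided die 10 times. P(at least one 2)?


P(no 2)^10 = (3/4)^10 = 59049/1048576
P(≥1) = 1 - 59049/1048576 = 989527/1048576

P = 989527/1048576 ≈ 94.37%


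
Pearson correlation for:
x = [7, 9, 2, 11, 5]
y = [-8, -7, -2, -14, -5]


n=5, Σx=34, Σy=-36, Σxy=-302, Σx²=280, Σy²=338
r = (5×(-302) - 34×(-36))/√((5×280 - 34²)(5×338 - (-36)²))
= -286/√(244×394) = -286/√96136 ≈ -286/310.0581 ≈ -0.9224

r ≈ -0.9224


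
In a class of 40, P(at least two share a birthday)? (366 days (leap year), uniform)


P(all different) = Π(366-i)/366 for i=0..39
= 0.109455
P(match) = 1 - 0.109455 = 0.890545

P ≈ 0.8905 ≈ 89.05%


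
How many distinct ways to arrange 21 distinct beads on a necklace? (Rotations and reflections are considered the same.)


Free circular arrangements: rotations and reflections both identified.
(n-1)!/2 = 20!/2 = 2432902008176640000/2 = 1216451004088320000

1216451004088320000


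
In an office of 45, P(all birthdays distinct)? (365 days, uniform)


P(all different) = Π(365-i)/365 for i=0..44
= (365/365)×(364/365)×...×(321/365)
= 0.059024

P ≈ 0.0590 ≈ 5.90%


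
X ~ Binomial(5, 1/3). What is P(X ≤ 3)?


P(X ≤ 3) = Σ P(X=i) for i=0..3
P(X=0) = 32/243
P(X=1) = 80/243
P(X=2) = 80/243
P(X=3) = 40/243
Sum = 232/243

P(X ≤ 3) = 232/243 ≈ 95.47%


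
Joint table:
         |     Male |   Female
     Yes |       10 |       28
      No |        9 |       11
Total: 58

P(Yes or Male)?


P(Yes∨Male) = P(Yes) + P(Male) - P(Yes∧Male)
= (38 + 19 - 10)/58 = 47/58

P = 47/58 ≈ 81.03%


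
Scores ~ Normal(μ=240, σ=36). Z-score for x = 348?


z = (x - μ)/σ = (348 - 240)/36 = 3.0

z = 3.0


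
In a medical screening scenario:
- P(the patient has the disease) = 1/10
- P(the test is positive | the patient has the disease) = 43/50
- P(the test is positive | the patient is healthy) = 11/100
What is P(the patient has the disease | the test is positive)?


Using Bayes' theorem:
P(A|B) = P(B|A)·P(A) / P(B)

P(the test is positive) = 43/50 × 1/10 + 11/100 × 9/10
= 43/500 + 99/1000 = 37/200

P(the patient has the disease|the test is positive) = (43/500) / (37/200) = 86/185

P(the patient has the disease|the test is positive) = 86/185 ≈ 46.49%


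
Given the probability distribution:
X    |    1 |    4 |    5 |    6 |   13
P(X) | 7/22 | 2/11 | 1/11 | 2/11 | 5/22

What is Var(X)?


E[X] = 61/11
E[X²] = 555/11
Var(X) = E[X²] - (E[X])² = 555/11 - 3721/121 = 2384/121

Var(X) = 2384/121 ≈ 19.7025


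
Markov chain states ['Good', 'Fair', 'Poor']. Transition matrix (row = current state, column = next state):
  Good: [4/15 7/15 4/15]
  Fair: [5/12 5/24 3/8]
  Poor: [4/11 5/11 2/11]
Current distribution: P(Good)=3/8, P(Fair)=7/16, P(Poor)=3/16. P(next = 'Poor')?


P(next=Poor) = Σᵢ P(now=i)×P(i→Poor)
= 3/8×4/15 + 7/16×3/8 + 3/16×2/11
= 1/10 + 21/128 + 3/88 = 2099/7040

P = 2099/7040 ≈ 0.2982


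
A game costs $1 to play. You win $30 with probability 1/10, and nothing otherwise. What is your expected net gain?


E[gain] = (30-1)×1/10 + (-1)×9/10
= 29/10 - 9/10 = 2

Expected net gain = $2 ≈ $2.00


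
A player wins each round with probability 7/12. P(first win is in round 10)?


Geometric: P(X=10) = (1-p)^(k-1)×p = (5/12)^9×7/12 = 13671875/61917364224

P(X=10) = 13671875/61917364224 ≈ 0.02%


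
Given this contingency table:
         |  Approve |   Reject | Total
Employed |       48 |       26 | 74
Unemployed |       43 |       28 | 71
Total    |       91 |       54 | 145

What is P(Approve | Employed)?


P(Approve | Employed) = 48/(48+26) = 48/74 = 24/37

P(Approve|Employed) = 24/37 ≈ 64.86%


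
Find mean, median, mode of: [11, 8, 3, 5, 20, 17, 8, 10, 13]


Sorted: [3, 5, 8, 8, 10, 11, 13, 17, 20]
Mean = 95/9
Median = 10
Freq: {11: 1, 8: 2, 3: 1, 5: 1, 20: 1, 17: 1, 10: 1, 13: 1}
Mode: [8]

Mean=95/9, Median=10, Mode=8


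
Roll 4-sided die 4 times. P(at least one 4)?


P(no 4)^4 = (3/4)^4 = 81/256
P(≥1) = 1 - 81/256 = 175/256

P = 175/256 ≈ 68.36%


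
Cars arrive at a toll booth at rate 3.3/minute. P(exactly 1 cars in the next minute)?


Poisson(λ=3.3): P(X=1) = e^(-λ)×λ^k/k!
= e^(-3.3) × 3.3^1 / 1!
≈ 0.0368831674 × 3.3 / 1 ≈ 0.121714

P(X=1) ≈ 0.121714 ≈ 12.17%


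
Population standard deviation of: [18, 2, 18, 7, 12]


Mean = 57/5
  (18-57/5)²=1089/25
  (2-57/5)²=2209/25
  (18-57/5)²=1089/25
  (7-57/5)²=484/25
  (12-57/5)²=9/25
Σ(x-μ)² = 976/5
σ² = (976/5)/5 = 976/25

σ = √(976/25) ≈ 6.2482


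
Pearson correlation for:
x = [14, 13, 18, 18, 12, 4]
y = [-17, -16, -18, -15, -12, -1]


n=6, Σx=79, Σy=-79, Σxy=-1188, Σx²=1173, Σy²=1239
r = (6×(-1188) - 79×(-79))/√((6×1173 - 79²)(6×1239 - (-79)²))
= -887/√(797×1193) = -887/√950821 ≈ -887/975.1005 ≈ -0.9096

r ≈ -0.9096


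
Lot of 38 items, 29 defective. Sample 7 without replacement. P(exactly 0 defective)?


Hypergeometric: C(29,0)×C(9,7)/C(38,7)
= 1×36/12620256 = 3/1051688

P(X=0) = 3/1051688 ≈ 0.00%


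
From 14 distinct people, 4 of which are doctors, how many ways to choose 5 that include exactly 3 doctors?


Choose 3 of the 4 doctors and 2 of the other 10 people:
C(4,3)×C(10,2) = 4×45 = 180

180


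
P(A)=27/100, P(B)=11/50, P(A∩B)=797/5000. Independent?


P(A)×P(B) = 297/5000
P(A∩B) = 797/5000
Not equal → NOT independent

No, not independent


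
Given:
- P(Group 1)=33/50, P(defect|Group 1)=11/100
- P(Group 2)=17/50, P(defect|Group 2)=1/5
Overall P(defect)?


P(B) = Σ P(B|Aᵢ)×P(Aᵢ)
  11/100×33/50 = 363/5000
  1/5×17/50 = 17/250
Sum = 703/5000

P(defect) = 703/5000 ≈ 14.06%


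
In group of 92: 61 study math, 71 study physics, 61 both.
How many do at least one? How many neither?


|A∪B| = 61+71-61 = 71
Neither = 92-71 = 21

At least one: 71; Neither: 21


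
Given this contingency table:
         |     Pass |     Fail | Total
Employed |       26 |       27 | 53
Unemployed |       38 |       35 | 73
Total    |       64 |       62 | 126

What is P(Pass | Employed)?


P(Pass | Employed) = 26/(26+27) = 26/53

P(Pass|Employed) = 26/53 ≈ 49.06%


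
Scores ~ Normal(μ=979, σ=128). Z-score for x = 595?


z = (x - μ)/σ = (595 - 979)/128 = -3.0

z = -3.0


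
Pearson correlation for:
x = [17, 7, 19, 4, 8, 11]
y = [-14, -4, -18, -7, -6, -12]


n=6, Σx=66, Σy=-61, Σxy=-816, Σx²=900, Σy²=765
r = (6×(-816) - 66×(-61))/√((6×900 - 66²)(6×765 - (-61)²))
= -870/√(1044×869) = -870/√907236 ≈ -870/952.4894 ≈ -0.9134

r ≈ -0.9134


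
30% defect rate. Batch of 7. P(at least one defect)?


P(all good) = (7/10)^7 = 823543/10000000
P(≥1 defect) = 9176457/10000000

P = 9176457/10000000 ≈ 91.76%


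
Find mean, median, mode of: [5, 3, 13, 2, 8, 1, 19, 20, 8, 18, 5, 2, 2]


Sorted: [1, 2, 2, 2, 3, 5, 5, 8, 8, 13, 18, 19, 20]
Mean = 106/13
Median = 5
Freq: {5: 2, 3: 1, 13: 1, 2: 3, 8: 2, 1: 1, 19: 1, 20: 1, 18: 1}
Mode: [2]

Mean=106/13, Median=5, Mode=2


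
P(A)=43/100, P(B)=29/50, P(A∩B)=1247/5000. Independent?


P(A)×P(B) = 1247/5000
P(A∩B) = 1247/5000
Equal ✓ → Independent

Yes, independent


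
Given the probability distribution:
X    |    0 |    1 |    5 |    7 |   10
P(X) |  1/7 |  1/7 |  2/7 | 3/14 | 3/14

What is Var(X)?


E[X] = 73/14
E[X²] = 549/14
Var(X) = E[X²] - (E[X])² = 549/14 - 5329/196 = 2357/196

Var(X) = 2357/196 ≈ 12.0255


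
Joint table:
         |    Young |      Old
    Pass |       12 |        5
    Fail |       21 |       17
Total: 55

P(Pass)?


P(Pass) = (12+5)/55 = 17/55

P(Pass) = 17/55 ≈ 30.91%


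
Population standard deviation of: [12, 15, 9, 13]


Mean = 49/4
  (12-49/4)²=1/16
  (15-49/4)²=121/16
  (9-49/4)²=169/16
  (13-49/4)²=9/16
Σ(x-μ)² = 75/4
σ² = (75/4)/4 = 75/16

σ = √(75/16) ≈ 2.1651


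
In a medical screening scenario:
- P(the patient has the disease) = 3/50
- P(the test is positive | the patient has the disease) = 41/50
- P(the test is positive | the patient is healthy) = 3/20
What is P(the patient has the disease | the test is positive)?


Using Bayes' theorem:
P(A|B) = P(B|A)·P(A) / P(B)

P(the test is positive) = 41/50 × 3/50 + 3/20 × 47/50
= 123/2500 + 141/1000 = 951/5000

P(the patient has the disease|the test is positive) = (123/2500) / (951/5000) = 82/317

P(the patient has the disease|the test is positive) = 82/317 ≈ 25.87%


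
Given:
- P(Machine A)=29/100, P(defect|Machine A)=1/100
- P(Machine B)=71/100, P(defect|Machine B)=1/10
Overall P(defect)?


P(B) = Σ P(B|Aᵢ)×P(Aᵢ)
  1/100×29/100 = 29/10000
  1/10×71/100 = 71/1000
Sum = 739/10000

P(defect) = 739/10000 ≈ 7.39%
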